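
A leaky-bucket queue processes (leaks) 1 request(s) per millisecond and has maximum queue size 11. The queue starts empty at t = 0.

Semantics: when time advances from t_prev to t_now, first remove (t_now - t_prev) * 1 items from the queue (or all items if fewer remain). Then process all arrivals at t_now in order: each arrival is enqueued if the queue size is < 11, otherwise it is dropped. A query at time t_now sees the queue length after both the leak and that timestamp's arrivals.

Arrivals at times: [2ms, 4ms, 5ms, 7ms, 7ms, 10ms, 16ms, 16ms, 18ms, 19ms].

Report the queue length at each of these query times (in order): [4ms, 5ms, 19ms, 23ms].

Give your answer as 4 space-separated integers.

Answer: 1 1 1 0

Derivation:
Queue lengths at query times:
  query t=4ms: backlog = 1
  query t=5ms: backlog = 1
  query t=19ms: backlog = 1
  query t=23ms: backlog = 0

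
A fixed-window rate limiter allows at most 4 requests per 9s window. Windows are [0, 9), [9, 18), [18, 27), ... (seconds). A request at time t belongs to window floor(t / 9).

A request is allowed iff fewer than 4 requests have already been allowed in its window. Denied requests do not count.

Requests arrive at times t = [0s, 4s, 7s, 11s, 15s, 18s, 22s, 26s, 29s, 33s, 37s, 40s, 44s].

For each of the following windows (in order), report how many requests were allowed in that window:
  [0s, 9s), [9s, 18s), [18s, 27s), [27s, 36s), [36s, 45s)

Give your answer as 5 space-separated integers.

Processing requests:
  req#1 t=0s (window 0): ALLOW
  req#2 t=4s (window 0): ALLOW
  req#3 t=7s (window 0): ALLOW
  req#4 t=11s (window 1): ALLOW
  req#5 t=15s (window 1): ALLOW
  req#6 t=18s (window 2): ALLOW
  req#7 t=22s (window 2): ALLOW
  req#8 t=26s (window 2): ALLOW
  req#9 t=29s (window 3): ALLOW
  req#10 t=33s (window 3): ALLOW
  req#11 t=37s (window 4): ALLOW
  req#12 t=40s (window 4): ALLOW
  req#13 t=44s (window 4): ALLOW

Allowed counts by window: 3 2 3 2 3

Answer: 3 2 3 2 3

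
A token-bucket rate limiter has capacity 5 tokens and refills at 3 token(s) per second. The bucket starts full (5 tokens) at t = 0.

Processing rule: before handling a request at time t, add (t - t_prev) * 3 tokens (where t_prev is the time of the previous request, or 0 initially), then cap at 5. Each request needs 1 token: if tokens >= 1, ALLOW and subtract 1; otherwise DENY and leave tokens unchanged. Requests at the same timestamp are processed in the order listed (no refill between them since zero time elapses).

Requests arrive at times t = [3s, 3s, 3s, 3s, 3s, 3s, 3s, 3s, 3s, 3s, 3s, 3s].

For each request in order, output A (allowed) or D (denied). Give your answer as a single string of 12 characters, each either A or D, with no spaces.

Answer: AAAAADDDDDDD

Derivation:
Simulating step by step:
  req#1 t=3s: ALLOW
  req#2 t=3s: ALLOW
  req#3 t=3s: ALLOW
  req#4 t=3s: ALLOW
  req#5 t=3s: ALLOW
  req#6 t=3s: DENY
  req#7 t=3s: DENY
  req#8 t=3s: DENY
  req#9 t=3s: DENY
  req#10 t=3s: DENY
  req#11 t=3s: DENY
  req#12 t=3s: DENY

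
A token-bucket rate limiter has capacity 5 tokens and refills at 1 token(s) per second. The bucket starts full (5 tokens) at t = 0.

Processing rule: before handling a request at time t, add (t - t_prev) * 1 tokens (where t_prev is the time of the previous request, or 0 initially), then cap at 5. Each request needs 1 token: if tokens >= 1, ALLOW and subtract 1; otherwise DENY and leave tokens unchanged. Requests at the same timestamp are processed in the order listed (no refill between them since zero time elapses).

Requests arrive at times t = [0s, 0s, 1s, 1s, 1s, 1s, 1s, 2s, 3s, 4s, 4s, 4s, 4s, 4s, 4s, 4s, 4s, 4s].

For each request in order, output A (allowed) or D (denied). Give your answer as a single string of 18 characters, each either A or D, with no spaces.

Simulating step by step:
  req#1 t=0s: ALLOW
  req#2 t=0s: ALLOW
  req#3 t=1s: ALLOW
  req#4 t=1s: ALLOW
  req#5 t=1s: ALLOW
  req#6 t=1s: ALLOW
  req#7 t=1s: DENY
  req#8 t=2s: ALLOW
  req#9 t=3s: ALLOW
  req#10 t=4s: ALLOW
  req#11 t=4s: DENY
  req#12 t=4s: DENY
  req#13 t=4s: DENY
  req#14 t=4s: DENY
  req#15 t=4s: DENY
  req#16 t=4s: DENY
  req#17 t=4s: DENY
  req#18 t=4s: DENY

Answer: AAAAAADAAADDDDDDDD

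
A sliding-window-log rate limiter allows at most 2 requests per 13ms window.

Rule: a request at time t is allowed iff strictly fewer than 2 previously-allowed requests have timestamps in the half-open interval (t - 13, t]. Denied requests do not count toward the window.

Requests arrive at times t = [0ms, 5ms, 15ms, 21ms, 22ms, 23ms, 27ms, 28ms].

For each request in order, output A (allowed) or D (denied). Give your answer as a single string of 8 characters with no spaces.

Answer: AAAADDDA

Derivation:
Tracking allowed requests in the window:
  req#1 t=0ms: ALLOW
  req#2 t=5ms: ALLOW
  req#3 t=15ms: ALLOW
  req#4 t=21ms: ALLOW
  req#5 t=22ms: DENY
  req#6 t=23ms: DENY
  req#7 t=27ms: DENY
  req#8 t=28ms: ALLOW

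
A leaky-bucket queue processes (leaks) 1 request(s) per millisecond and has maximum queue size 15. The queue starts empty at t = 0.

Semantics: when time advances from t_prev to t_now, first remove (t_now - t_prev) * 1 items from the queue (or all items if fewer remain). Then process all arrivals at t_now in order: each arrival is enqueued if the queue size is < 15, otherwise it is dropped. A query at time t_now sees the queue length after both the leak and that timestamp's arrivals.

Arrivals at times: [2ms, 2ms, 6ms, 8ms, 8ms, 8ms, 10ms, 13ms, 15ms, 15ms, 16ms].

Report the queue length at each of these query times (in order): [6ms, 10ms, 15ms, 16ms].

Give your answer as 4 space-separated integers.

Answer: 1 2 2 2

Derivation:
Queue lengths at query times:
  query t=6ms: backlog = 1
  query t=10ms: backlog = 2
  query t=15ms: backlog = 2
  query t=16ms: backlog = 2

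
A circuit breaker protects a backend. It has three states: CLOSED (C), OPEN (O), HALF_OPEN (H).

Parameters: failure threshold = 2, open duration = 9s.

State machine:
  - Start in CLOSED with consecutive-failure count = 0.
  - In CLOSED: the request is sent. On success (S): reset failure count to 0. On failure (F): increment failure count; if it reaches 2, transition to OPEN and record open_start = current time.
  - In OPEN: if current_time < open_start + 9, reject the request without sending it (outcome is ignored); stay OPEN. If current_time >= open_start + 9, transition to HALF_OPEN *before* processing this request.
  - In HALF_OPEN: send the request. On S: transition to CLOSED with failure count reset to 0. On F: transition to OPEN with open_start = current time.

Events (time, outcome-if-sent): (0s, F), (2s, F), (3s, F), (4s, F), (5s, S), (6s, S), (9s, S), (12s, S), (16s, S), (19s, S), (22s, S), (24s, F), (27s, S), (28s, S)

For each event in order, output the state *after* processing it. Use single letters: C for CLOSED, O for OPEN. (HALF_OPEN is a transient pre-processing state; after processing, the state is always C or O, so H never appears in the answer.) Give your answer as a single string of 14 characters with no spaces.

Answer: COOOOOOCCCCCCC

Derivation:
State after each event:
  event#1 t=0s outcome=F: state=CLOSED
  event#2 t=2s outcome=F: state=OPEN
  event#3 t=3s outcome=F: state=OPEN
  event#4 t=4s outcome=F: state=OPEN
  event#5 t=5s outcome=S: state=OPEN
  event#6 t=6s outcome=S: state=OPEN
  event#7 t=9s outcome=S: state=OPEN
  event#8 t=12s outcome=S: state=CLOSED
  event#9 t=16s outcome=S: state=CLOSED
  event#10 t=19s outcome=S: state=CLOSED
  event#11 t=22s outcome=S: state=CLOSED
  event#12 t=24s outcome=F: state=CLOSED
  event#13 t=27s outcome=S: state=CLOSED
  event#14 t=28s outcome=S: state=CLOSED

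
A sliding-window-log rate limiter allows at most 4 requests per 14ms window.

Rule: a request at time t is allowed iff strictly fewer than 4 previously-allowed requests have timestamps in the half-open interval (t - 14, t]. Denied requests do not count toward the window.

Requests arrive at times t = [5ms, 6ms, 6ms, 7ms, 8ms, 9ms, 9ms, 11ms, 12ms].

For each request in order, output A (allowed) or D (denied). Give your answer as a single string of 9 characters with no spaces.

Tracking allowed requests in the window:
  req#1 t=5ms: ALLOW
  req#2 t=6ms: ALLOW
  req#3 t=6ms: ALLOW
  req#4 t=7ms: ALLOW
  req#5 t=8ms: DENY
  req#6 t=9ms: DENY
  req#7 t=9ms: DENY
  req#8 t=11ms: DENY
  req#9 t=12ms: DENY

Answer: AAAADDDDD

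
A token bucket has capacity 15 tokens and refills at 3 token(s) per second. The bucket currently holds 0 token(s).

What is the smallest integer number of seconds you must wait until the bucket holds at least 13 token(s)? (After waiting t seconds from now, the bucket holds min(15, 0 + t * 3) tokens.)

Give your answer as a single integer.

Need 0 + t * 3 >= 13, so t >= 13/3.
Smallest integer t = ceil(13/3) = 5.

Answer: 5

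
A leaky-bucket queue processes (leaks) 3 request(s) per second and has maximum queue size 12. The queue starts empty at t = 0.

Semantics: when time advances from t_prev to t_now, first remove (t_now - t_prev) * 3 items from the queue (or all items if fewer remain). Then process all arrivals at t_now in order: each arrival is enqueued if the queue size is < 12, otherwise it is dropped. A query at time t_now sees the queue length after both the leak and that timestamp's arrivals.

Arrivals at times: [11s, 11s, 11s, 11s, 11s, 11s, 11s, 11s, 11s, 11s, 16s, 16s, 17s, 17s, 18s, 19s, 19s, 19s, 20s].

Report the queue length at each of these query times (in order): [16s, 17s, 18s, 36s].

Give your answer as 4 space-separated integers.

Answer: 2 2 1 0

Derivation:
Queue lengths at query times:
  query t=16s: backlog = 2
  query t=17s: backlog = 2
  query t=18s: backlog = 1
  query t=36s: backlog = 0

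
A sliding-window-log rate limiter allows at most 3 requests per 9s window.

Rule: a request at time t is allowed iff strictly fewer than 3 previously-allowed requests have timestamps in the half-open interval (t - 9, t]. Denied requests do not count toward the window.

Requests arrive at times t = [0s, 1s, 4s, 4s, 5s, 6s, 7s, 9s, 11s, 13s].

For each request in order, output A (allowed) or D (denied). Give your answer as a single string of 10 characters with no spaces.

Tracking allowed requests in the window:
  req#1 t=0s: ALLOW
  req#2 t=1s: ALLOW
  req#3 t=4s: ALLOW
  req#4 t=4s: DENY
  req#5 t=5s: DENY
  req#6 t=6s: DENY
  req#7 t=7s: DENY
  req#8 t=9s: ALLOW
  req#9 t=11s: ALLOW
  req#10 t=13s: ALLOW

Answer: AAADDDDAAA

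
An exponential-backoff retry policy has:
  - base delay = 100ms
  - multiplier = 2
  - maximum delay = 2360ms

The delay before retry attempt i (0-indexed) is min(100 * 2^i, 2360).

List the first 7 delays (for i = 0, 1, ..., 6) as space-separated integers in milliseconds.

Answer: 100 200 400 800 1600 2360 2360

Derivation:
Computing each delay:
  i=0: min(100*2^0, 2360) = 100
  i=1: min(100*2^1, 2360) = 200
  i=2: min(100*2^2, 2360) = 400
  i=3: min(100*2^3, 2360) = 800
  i=4: min(100*2^4, 2360) = 1600
  i=5: min(100*2^5, 2360) = 2360
  i=6: min(100*2^6, 2360) = 2360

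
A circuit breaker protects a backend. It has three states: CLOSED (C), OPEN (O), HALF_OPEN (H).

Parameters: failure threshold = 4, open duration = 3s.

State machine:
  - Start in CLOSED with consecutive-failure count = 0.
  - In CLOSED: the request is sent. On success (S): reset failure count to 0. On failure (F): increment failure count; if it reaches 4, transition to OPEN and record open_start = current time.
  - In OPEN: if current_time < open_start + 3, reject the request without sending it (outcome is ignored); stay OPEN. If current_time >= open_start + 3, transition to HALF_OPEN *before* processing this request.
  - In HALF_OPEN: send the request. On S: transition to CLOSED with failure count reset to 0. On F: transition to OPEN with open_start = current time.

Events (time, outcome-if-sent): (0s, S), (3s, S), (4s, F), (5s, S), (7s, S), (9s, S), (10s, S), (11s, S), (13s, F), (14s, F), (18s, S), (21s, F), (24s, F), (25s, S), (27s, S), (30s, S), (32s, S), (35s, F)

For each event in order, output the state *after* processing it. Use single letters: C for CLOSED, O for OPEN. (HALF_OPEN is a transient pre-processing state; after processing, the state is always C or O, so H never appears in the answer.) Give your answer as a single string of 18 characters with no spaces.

Answer: CCCCCCCCCCCCCCCCCC

Derivation:
State after each event:
  event#1 t=0s outcome=S: state=CLOSED
  event#2 t=3s outcome=S: state=CLOSED
  event#3 t=4s outcome=F: state=CLOSED
  event#4 t=5s outcome=S: state=CLOSED
  event#5 t=7s outcome=S: state=CLOSED
  event#6 t=9s outcome=S: state=CLOSED
  event#7 t=10s outcome=S: state=CLOSED
  event#8 t=11s outcome=S: state=CLOSED
  event#9 t=13s outcome=F: state=CLOSED
  event#10 t=14s outcome=F: state=CLOSED
  event#11 t=18s outcome=S: state=CLOSED
  event#12 t=21s outcome=F: state=CLOSED
  event#13 t=24s outcome=F: state=CLOSED
  event#14 t=25s outcome=S: state=CLOSED
  event#15 t=27s outcome=S: state=CLOSED
  event#16 t=30s outcome=S: state=CLOSED
  event#17 t=32s outcome=S: state=CLOSED
  event#18 t=35s outcome=F: state=CLOSED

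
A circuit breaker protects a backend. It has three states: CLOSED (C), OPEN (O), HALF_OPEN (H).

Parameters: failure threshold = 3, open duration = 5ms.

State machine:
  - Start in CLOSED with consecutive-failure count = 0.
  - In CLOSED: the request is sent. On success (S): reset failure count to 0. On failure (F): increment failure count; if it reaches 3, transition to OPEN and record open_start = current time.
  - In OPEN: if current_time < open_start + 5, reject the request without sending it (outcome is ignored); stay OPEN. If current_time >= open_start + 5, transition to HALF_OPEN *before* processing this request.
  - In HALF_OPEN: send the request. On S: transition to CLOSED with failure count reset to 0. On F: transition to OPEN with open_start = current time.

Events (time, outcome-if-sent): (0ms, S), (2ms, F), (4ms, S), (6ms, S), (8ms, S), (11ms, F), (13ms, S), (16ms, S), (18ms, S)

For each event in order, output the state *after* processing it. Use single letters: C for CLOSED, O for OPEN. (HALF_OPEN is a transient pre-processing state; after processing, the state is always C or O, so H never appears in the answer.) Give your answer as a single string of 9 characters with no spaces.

Answer: CCCCCCCCC

Derivation:
State after each event:
  event#1 t=0ms outcome=S: state=CLOSED
  event#2 t=2ms outcome=F: state=CLOSED
  event#3 t=4ms outcome=S: state=CLOSED
  event#4 t=6ms outcome=S: state=CLOSED
  event#5 t=8ms outcome=S: state=CLOSED
  event#6 t=11ms outcome=F: state=CLOSED
  event#7 t=13ms outcome=S: state=CLOSED
  event#8 t=16ms outcome=S: state=CLOSED
  event#9 t=18ms outcome=S: state=CLOSED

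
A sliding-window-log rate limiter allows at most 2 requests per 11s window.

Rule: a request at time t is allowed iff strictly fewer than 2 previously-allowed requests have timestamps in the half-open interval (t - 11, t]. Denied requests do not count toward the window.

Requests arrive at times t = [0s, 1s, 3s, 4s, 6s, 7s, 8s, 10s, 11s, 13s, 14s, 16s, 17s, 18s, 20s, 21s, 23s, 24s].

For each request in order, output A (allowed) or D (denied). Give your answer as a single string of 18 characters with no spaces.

Answer: AADDDDDDAADDDDDDAA

Derivation:
Tracking allowed requests in the window:
  req#1 t=0s: ALLOW
  req#2 t=1s: ALLOW
  req#3 t=3s: DENY
  req#4 t=4s: DENY
  req#5 t=6s: DENY
  req#6 t=7s: DENY
  req#7 t=8s: DENY
  req#8 t=10s: DENY
  req#9 t=11s: ALLOW
  req#10 t=13s: ALLOW
  req#11 t=14s: DENY
  req#12 t=16s: DENY
  req#13 t=17s: DENY
  req#14 t=18s: DENY
  req#15 t=20s: DENY
  req#16 t=21s: DENY
  req#17 t=23s: ALLOW
  req#18 t=24s: ALLOW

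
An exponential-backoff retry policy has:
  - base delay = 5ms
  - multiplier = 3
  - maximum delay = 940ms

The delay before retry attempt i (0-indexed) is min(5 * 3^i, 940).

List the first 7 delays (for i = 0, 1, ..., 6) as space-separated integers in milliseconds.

Answer: 5 15 45 135 405 940 940

Derivation:
Computing each delay:
  i=0: min(5*3^0, 940) = 5
  i=1: min(5*3^1, 940) = 15
  i=2: min(5*3^2, 940) = 45
  i=3: min(5*3^3, 940) = 135
  i=4: min(5*3^4, 940) = 405
  i=5: min(5*3^5, 940) = 940
  i=6: min(5*3^6, 940) = 940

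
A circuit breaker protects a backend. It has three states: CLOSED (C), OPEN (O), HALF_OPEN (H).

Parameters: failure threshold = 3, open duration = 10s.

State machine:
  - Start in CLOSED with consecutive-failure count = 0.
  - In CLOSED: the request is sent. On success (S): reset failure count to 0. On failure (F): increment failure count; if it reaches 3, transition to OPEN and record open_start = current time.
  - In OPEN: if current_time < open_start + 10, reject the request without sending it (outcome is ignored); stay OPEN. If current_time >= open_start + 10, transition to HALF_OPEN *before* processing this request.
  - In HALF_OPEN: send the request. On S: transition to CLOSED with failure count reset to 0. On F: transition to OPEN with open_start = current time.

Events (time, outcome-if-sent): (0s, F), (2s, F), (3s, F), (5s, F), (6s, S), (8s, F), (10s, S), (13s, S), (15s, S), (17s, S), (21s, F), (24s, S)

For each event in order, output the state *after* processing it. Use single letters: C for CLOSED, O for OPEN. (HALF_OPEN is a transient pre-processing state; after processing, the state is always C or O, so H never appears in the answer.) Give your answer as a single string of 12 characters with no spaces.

Answer: CCOOOOOCCCCC

Derivation:
State after each event:
  event#1 t=0s outcome=F: state=CLOSED
  event#2 t=2s outcome=F: state=CLOSED
  event#3 t=3s outcome=F: state=OPEN
  event#4 t=5s outcome=F: state=OPEN
  event#5 t=6s outcome=S: state=OPEN
  event#6 t=8s outcome=F: state=OPEN
  event#7 t=10s outcome=S: state=OPEN
  event#8 t=13s outcome=S: state=CLOSED
  event#9 t=15s outcome=S: state=CLOSED
  event#10 t=17s outcome=S: state=CLOSED
  event#11 t=21s outcome=F: state=CLOSED
  event#12 t=24s outcome=S: state=CLOSED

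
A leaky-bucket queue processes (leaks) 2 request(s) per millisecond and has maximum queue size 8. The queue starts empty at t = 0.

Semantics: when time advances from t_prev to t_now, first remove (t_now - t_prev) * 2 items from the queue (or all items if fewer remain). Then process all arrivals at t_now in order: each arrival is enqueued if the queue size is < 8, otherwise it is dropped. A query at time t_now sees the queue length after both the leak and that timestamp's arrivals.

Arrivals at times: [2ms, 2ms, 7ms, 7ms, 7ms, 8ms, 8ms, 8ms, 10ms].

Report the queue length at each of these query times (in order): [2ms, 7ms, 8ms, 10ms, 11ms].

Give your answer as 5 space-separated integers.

Answer: 2 3 4 1 0

Derivation:
Queue lengths at query times:
  query t=2ms: backlog = 2
  query t=7ms: backlog = 3
  query t=8ms: backlog = 4
  query t=10ms: backlog = 1
  query t=11ms: backlog = 0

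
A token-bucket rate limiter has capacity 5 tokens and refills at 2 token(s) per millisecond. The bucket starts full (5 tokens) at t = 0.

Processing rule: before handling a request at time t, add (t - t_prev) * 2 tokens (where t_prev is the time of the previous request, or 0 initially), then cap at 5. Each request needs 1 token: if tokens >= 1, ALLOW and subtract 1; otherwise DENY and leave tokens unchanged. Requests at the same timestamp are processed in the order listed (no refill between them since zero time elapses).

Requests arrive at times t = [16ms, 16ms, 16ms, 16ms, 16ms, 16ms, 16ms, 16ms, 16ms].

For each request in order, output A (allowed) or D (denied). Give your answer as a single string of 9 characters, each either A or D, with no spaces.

Answer: AAAAADDDD

Derivation:
Simulating step by step:
  req#1 t=16ms: ALLOW
  req#2 t=16ms: ALLOW
  req#3 t=16ms: ALLOW
  req#4 t=16ms: ALLOW
  req#5 t=16ms: ALLOW
  req#6 t=16ms: DENY
  req#7 t=16ms: DENY
  req#8 t=16ms: DENY
  req#9 t=16ms: DENY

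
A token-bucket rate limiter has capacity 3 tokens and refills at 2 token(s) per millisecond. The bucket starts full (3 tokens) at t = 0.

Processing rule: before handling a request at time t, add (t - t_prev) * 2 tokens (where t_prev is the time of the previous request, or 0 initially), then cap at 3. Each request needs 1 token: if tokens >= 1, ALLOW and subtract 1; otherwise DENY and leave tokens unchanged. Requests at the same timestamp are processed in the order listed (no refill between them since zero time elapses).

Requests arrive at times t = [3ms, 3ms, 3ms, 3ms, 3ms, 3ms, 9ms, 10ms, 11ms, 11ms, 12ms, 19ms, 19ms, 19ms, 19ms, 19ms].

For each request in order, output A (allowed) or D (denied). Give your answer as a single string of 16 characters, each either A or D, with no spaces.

Simulating step by step:
  req#1 t=3ms: ALLOW
  req#2 t=3ms: ALLOW
  req#3 t=3ms: ALLOW
  req#4 t=3ms: DENY
  req#5 t=3ms: DENY
  req#6 t=3ms: DENY
  req#7 t=9ms: ALLOW
  req#8 t=10ms: ALLOW
  req#9 t=11ms: ALLOW
  req#10 t=11ms: ALLOW
  req#11 t=12ms: ALLOW
  req#12 t=19ms: ALLOW
  req#13 t=19ms: ALLOW
  req#14 t=19ms: ALLOW
  req#15 t=19ms: DENY
  req#16 t=19ms: DENY

Answer: AAADDDAAAAAAAADD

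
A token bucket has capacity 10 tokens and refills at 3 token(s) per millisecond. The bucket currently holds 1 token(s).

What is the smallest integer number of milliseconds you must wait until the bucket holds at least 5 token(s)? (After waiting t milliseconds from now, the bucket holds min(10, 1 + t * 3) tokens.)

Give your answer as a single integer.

Need 1 + t * 3 >= 5, so t >= 4/3.
Smallest integer t = ceil(4/3) = 2.

Answer: 2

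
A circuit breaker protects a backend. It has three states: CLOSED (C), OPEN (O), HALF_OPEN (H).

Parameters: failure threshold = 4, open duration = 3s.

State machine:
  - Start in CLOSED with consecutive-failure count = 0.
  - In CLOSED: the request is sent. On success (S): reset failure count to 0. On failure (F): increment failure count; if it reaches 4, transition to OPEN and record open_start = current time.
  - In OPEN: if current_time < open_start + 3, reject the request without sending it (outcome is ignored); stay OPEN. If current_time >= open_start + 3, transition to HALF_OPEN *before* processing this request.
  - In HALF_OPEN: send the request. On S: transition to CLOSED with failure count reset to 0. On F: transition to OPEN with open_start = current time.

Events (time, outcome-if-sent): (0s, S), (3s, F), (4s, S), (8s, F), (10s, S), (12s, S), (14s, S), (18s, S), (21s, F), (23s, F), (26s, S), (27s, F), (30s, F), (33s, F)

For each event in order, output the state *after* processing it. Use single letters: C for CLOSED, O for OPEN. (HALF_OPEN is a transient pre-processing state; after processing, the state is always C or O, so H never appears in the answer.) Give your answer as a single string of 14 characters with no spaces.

State after each event:
  event#1 t=0s outcome=S: state=CLOSED
  event#2 t=3s outcome=F: state=CLOSED
  event#3 t=4s outcome=S: state=CLOSED
  event#4 t=8s outcome=F: state=CLOSED
  event#5 t=10s outcome=S: state=CLOSED
  event#6 t=12s outcome=S: state=CLOSED
  event#7 t=14s outcome=S: state=CLOSED
  event#8 t=18s outcome=S: state=CLOSED
  event#9 t=21s outcome=F: state=CLOSED
  event#10 t=23s outcome=F: state=CLOSED
  event#11 t=26s outcome=S: state=CLOSED
  event#12 t=27s outcome=F: state=CLOSED
  event#13 t=30s outcome=F: state=CLOSED
  event#14 t=33s outcome=F: state=CLOSED

Answer: CCCCCCCCCCCCCC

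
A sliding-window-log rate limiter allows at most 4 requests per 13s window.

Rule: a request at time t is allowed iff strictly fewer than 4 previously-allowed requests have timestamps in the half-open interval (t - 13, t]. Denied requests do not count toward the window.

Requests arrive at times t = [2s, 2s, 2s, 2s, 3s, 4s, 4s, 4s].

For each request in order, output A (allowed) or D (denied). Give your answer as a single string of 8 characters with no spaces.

Answer: AAAADDDD

Derivation:
Tracking allowed requests in the window:
  req#1 t=2s: ALLOW
  req#2 t=2s: ALLOW
  req#3 t=2s: ALLOW
  req#4 t=2s: ALLOW
  req#5 t=3s: DENY
  req#6 t=4s: DENY
  req#7 t=4s: DENY
  req#8 t=4s: DENY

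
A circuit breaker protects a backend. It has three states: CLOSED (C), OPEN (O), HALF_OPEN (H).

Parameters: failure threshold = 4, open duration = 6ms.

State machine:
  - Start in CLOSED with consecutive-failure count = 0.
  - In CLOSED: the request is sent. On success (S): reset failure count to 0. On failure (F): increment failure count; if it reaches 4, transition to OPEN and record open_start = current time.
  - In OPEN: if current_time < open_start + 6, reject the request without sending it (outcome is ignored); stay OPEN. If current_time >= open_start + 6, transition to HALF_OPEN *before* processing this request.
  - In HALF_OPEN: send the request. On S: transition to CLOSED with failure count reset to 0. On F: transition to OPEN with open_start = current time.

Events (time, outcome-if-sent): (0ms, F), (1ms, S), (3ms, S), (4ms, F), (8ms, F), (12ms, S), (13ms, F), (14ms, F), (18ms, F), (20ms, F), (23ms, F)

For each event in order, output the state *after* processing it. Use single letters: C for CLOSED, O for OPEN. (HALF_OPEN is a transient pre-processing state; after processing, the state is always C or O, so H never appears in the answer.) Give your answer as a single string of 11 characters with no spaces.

State after each event:
  event#1 t=0ms outcome=F: state=CLOSED
  event#2 t=1ms outcome=S: state=CLOSED
  event#3 t=3ms outcome=S: state=CLOSED
  event#4 t=4ms outcome=F: state=CLOSED
  event#5 t=8ms outcome=F: state=CLOSED
  event#6 t=12ms outcome=S: state=CLOSED
  event#7 t=13ms outcome=F: state=CLOSED
  event#8 t=14ms outcome=F: state=CLOSED
  event#9 t=18ms outcome=F: state=CLOSED
  event#10 t=20ms outcome=F: state=OPEN
  event#11 t=23ms outcome=F: state=OPEN

Answer: CCCCCCCCCOO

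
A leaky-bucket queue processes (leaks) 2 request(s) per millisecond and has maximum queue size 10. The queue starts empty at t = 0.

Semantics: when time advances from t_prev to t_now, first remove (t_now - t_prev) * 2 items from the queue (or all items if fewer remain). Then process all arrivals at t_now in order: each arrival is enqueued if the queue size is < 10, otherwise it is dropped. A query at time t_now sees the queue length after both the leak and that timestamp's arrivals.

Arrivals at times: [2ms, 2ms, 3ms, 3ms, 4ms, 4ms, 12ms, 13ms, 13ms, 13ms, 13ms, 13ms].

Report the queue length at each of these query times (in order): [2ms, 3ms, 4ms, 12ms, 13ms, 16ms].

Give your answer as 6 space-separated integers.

Queue lengths at query times:
  query t=2ms: backlog = 2
  query t=3ms: backlog = 2
  query t=4ms: backlog = 2
  query t=12ms: backlog = 1
  query t=13ms: backlog = 5
  query t=16ms: backlog = 0

Answer: 2 2 2 1 5 0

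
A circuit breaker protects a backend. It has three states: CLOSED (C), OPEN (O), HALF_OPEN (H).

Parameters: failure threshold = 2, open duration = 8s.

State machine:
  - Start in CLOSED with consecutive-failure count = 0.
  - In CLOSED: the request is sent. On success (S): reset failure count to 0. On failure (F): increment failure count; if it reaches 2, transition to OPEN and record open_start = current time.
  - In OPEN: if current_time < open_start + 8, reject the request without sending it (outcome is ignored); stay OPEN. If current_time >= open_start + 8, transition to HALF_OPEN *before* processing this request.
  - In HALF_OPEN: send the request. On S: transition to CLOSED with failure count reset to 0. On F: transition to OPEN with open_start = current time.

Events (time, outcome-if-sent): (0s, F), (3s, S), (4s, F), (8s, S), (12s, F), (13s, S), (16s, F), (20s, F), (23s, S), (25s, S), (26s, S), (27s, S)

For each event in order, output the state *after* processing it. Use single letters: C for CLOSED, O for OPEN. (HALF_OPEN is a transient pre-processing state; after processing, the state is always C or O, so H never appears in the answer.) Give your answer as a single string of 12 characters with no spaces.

State after each event:
  event#1 t=0s outcome=F: state=CLOSED
  event#2 t=3s outcome=S: state=CLOSED
  event#3 t=4s outcome=F: state=CLOSED
  event#4 t=8s outcome=S: state=CLOSED
  event#5 t=12s outcome=F: state=CLOSED
  event#6 t=13s outcome=S: state=CLOSED
  event#7 t=16s outcome=F: state=CLOSED
  event#8 t=20s outcome=F: state=OPEN
  event#9 t=23s outcome=S: state=OPEN
  event#10 t=25s outcome=S: state=OPEN
  event#11 t=26s outcome=S: state=OPEN
  event#12 t=27s outcome=S: state=OPEN

Answer: CCCCCCCOOOOO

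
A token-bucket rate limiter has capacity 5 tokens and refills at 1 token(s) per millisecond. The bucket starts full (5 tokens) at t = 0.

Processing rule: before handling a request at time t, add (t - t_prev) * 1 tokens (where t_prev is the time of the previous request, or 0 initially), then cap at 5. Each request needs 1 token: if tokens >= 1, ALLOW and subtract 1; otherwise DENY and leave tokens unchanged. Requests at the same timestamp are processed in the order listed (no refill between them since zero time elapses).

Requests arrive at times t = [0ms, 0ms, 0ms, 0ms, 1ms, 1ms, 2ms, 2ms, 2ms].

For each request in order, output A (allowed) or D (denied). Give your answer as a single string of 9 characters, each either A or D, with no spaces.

Answer: AAAAAAADD

Derivation:
Simulating step by step:
  req#1 t=0ms: ALLOW
  req#2 t=0ms: ALLOW
  req#3 t=0ms: ALLOW
  req#4 t=0ms: ALLOW
  req#5 t=1ms: ALLOW
  req#6 t=1ms: ALLOW
  req#7 t=2ms: ALLOW
  req#8 t=2ms: DENY
  req#9 t=2ms: DENY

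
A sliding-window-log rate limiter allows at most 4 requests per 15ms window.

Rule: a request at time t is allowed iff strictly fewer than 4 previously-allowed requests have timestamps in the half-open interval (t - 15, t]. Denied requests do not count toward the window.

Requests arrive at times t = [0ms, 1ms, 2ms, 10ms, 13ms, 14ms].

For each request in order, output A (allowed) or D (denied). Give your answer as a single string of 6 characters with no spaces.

Tracking allowed requests in the window:
  req#1 t=0ms: ALLOW
  req#2 t=1ms: ALLOW
  req#3 t=2ms: ALLOW
  req#4 t=10ms: ALLOW
  req#5 t=13ms: DENY
  req#6 t=14ms: DENY

Answer: AAAADD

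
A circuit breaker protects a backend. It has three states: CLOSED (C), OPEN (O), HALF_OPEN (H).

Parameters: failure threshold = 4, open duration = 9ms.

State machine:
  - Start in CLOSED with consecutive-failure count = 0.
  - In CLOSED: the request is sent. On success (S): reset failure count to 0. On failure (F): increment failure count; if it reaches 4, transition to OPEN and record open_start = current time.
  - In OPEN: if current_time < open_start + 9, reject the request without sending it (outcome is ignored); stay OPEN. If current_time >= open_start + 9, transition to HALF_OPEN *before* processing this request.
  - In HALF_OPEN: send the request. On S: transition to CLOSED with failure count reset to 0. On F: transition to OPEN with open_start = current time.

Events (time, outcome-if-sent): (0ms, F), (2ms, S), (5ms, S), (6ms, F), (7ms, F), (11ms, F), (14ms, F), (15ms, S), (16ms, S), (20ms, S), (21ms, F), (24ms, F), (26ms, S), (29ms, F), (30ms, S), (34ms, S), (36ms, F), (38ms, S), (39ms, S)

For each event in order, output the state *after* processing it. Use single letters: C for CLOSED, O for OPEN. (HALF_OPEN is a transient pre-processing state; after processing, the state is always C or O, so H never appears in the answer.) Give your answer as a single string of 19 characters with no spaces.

State after each event:
  event#1 t=0ms outcome=F: state=CLOSED
  event#2 t=2ms outcome=S: state=CLOSED
  event#3 t=5ms outcome=S: state=CLOSED
  event#4 t=6ms outcome=F: state=CLOSED
  event#5 t=7ms outcome=F: state=CLOSED
  event#6 t=11ms outcome=F: state=CLOSED
  event#7 t=14ms outcome=F: state=OPEN
  event#8 t=15ms outcome=S: state=OPEN
  event#9 t=16ms outcome=S: state=OPEN
  event#10 t=20ms outcome=S: state=OPEN
  event#11 t=21ms outcome=F: state=OPEN
  event#12 t=24ms outcome=F: state=OPEN
  event#13 t=26ms outcome=S: state=OPEN
  event#14 t=29ms outcome=F: state=OPEN
  event#15 t=30ms outcome=S: state=OPEN
  event#16 t=34ms outcome=S: state=CLOSED
  event#17 t=36ms outcome=F: state=CLOSED
  event#18 t=38ms outcome=S: state=CLOSED
  event#19 t=39ms outcome=S: state=CLOSED

Answer: CCCCCCOOOOOOOOOCCCC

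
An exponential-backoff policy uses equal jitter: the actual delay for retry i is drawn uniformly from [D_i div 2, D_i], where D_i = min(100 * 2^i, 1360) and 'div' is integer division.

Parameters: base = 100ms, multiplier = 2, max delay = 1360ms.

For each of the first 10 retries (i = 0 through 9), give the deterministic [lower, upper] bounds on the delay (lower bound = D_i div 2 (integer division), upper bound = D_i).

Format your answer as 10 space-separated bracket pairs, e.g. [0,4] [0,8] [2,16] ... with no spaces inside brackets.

Computing bounds per retry:
  i=0: D_i=min(100*2^0,1360)=100, bounds=[50,100]
  i=1: D_i=min(100*2^1,1360)=200, bounds=[100,200]
  i=2: D_i=min(100*2^2,1360)=400, bounds=[200,400]
  i=3: D_i=min(100*2^3,1360)=800, bounds=[400,800]
  i=4: D_i=min(100*2^4,1360)=1360, bounds=[680,1360]
  i=5: D_i=min(100*2^5,1360)=1360, bounds=[680,1360]
  i=6: D_i=min(100*2^6,1360)=1360, bounds=[680,1360]
  i=7: D_i=min(100*2^7,1360)=1360, bounds=[680,1360]
  i=8: D_i=min(100*2^8,1360)=1360, bounds=[680,1360]
  i=9: D_i=min(100*2^9,1360)=1360, bounds=[680,1360]

Answer: [50,100] [100,200] [200,400] [400,800] [680,1360] [680,1360] [680,1360] [680,1360] [680,1360] [680,1360]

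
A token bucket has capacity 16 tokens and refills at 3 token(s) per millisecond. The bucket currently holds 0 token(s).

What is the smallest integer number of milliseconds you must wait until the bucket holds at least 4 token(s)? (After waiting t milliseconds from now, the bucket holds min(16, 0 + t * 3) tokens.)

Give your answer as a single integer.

Answer: 2

Derivation:
Need 0 + t * 3 >= 4, so t >= 4/3.
Smallest integer t = ceil(4/3) = 2.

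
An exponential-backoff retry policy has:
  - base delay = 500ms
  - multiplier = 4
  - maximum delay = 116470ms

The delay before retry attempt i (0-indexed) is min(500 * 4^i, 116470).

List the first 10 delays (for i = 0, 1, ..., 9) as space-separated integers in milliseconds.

Computing each delay:
  i=0: min(500*4^0, 116470) = 500
  i=1: min(500*4^1, 116470) = 2000
  i=2: min(500*4^2, 116470) = 8000
  i=3: min(500*4^3, 116470) = 32000
  i=4: min(500*4^4, 116470) = 116470
  i=5: min(500*4^5, 116470) = 116470
  i=6: min(500*4^6, 116470) = 116470
  i=7: min(500*4^7, 116470) = 116470
  i=8: min(500*4^8, 116470) = 116470
  i=9: min(500*4^9, 116470) = 116470

Answer: 500 2000 8000 32000 116470 116470 116470 116470 116470 116470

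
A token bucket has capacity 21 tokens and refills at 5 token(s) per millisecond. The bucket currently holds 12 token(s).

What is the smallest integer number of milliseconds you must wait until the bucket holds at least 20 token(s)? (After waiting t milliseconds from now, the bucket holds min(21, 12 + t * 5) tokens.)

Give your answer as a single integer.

Answer: 2

Derivation:
Need 12 + t * 5 >= 20, so t >= 8/5.
Smallest integer t = ceil(8/5) = 2.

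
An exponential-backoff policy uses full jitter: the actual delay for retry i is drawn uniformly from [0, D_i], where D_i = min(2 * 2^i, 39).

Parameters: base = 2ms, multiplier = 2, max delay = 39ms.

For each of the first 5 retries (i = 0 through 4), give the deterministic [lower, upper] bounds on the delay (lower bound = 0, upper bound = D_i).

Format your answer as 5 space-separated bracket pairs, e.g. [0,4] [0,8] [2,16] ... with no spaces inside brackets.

Computing bounds per retry:
  i=0: D_i=min(2*2^0,39)=2, bounds=[0,2]
  i=1: D_i=min(2*2^1,39)=4, bounds=[0,4]
  i=2: D_i=min(2*2^2,39)=8, bounds=[0,8]
  i=3: D_i=min(2*2^3,39)=16, bounds=[0,16]
  i=4: D_i=min(2*2^4,39)=32, bounds=[0,32]

Answer: [0,2] [0,4] [0,8] [0,16] [0,32]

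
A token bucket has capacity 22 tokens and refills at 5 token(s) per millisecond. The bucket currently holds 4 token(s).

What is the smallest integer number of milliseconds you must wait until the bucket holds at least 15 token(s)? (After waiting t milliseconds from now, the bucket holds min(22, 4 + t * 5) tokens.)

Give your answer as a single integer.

Answer: 3

Derivation:
Need 4 + t * 5 >= 15, so t >= 11/5.
Smallest integer t = ceil(11/5) = 3.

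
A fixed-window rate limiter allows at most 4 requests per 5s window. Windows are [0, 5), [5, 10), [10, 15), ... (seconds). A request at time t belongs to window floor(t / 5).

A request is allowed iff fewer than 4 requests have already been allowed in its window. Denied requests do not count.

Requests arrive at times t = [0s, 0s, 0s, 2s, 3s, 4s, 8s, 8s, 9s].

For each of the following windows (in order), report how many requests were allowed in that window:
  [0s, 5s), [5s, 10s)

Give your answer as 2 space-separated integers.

Processing requests:
  req#1 t=0s (window 0): ALLOW
  req#2 t=0s (window 0): ALLOW
  req#3 t=0s (window 0): ALLOW
  req#4 t=2s (window 0): ALLOW
  req#5 t=3s (window 0): DENY
  req#6 t=4s (window 0): DENY
  req#7 t=8s (window 1): ALLOW
  req#8 t=8s (window 1): ALLOW
  req#9 t=9s (window 1): ALLOW

Allowed counts by window: 4 3

Answer: 4 3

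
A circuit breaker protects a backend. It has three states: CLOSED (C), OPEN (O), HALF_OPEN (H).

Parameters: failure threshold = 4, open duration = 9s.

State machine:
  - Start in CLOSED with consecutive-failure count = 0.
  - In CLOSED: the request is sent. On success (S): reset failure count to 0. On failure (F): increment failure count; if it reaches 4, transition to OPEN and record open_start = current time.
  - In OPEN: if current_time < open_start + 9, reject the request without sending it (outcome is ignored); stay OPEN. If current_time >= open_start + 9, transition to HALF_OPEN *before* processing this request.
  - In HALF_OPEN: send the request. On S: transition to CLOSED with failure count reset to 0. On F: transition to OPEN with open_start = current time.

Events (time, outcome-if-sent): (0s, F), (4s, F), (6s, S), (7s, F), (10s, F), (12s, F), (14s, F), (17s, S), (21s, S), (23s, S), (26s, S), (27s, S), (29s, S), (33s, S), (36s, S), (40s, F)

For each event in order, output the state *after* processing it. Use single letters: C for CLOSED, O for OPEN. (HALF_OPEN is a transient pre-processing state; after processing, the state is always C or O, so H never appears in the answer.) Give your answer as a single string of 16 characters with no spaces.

Answer: CCCCCCOOOCCCCCCC

Derivation:
State after each event:
  event#1 t=0s outcome=F: state=CLOSED
  event#2 t=4s outcome=F: state=CLOSED
  event#3 t=6s outcome=S: state=CLOSED
  event#4 t=7s outcome=F: state=CLOSED
  event#5 t=10s outcome=F: state=CLOSED
  event#6 t=12s outcome=F: state=CLOSED
  event#7 t=14s outcome=F: state=OPEN
  event#8 t=17s outcome=S: state=OPEN
  event#9 t=21s outcome=S: state=OPEN
  event#10 t=23s outcome=S: state=CLOSED
  event#11 t=26s outcome=S: state=CLOSED
  event#12 t=27s outcome=S: state=CLOSED
  event#13 t=29s outcome=S: state=CLOSED
  event#14 t=33s outcome=S: state=CLOSED
  event#15 t=36s outcome=S: state=CLOSED
  event#16 t=40s outcome=F: state=CLOSED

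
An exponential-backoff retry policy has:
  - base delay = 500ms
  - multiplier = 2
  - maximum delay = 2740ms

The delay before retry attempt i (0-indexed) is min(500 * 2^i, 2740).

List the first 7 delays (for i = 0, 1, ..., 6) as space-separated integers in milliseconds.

Answer: 500 1000 2000 2740 2740 2740 2740

Derivation:
Computing each delay:
  i=0: min(500*2^0, 2740) = 500
  i=1: min(500*2^1, 2740) = 1000
  i=2: min(500*2^2, 2740) = 2000
  i=3: min(500*2^3, 2740) = 2740
  i=4: min(500*2^4, 2740) = 2740
  i=5: min(500*2^5, 2740) = 2740
  i=6: min(500*2^6, 2740) = 2740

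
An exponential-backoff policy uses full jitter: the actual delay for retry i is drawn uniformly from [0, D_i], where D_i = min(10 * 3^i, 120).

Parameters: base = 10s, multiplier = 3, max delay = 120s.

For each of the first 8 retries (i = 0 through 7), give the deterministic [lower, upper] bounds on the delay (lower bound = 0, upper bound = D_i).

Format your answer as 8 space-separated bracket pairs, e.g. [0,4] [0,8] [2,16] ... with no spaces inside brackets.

Answer: [0,10] [0,30] [0,90] [0,120] [0,120] [0,120] [0,120] [0,120]

Derivation:
Computing bounds per retry:
  i=0: D_i=min(10*3^0,120)=10, bounds=[0,10]
  i=1: D_i=min(10*3^1,120)=30, bounds=[0,30]
  i=2: D_i=min(10*3^2,120)=90, bounds=[0,90]
  i=3: D_i=min(10*3^3,120)=120, bounds=[0,120]
  i=4: D_i=min(10*3^4,120)=120, bounds=[0,120]
  i=5: D_i=min(10*3^5,120)=120, bounds=[0,120]
  i=6: D_i=min(10*3^6,120)=120, bounds=[0,120]
  i=7: D_i=min(10*3^7,120)=120, bounds=[0,120]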